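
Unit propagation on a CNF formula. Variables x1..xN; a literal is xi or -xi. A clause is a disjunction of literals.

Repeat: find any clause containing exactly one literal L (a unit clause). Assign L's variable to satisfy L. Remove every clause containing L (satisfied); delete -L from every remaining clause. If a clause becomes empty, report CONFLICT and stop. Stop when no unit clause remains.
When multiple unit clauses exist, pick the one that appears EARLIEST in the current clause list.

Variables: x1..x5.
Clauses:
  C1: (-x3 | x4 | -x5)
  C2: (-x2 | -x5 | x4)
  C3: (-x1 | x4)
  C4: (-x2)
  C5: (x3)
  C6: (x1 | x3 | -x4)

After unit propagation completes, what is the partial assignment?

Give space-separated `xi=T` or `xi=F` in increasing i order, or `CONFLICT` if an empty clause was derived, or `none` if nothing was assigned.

Answer: x2=F x3=T

Derivation:
unit clause [-2] forces x2=F; simplify:
  satisfied 2 clause(s); 4 remain; assigned so far: [2]
unit clause [3] forces x3=T; simplify:
  drop -3 from [-3, 4, -5] -> [4, -5]
  satisfied 2 clause(s); 2 remain; assigned so far: [2, 3]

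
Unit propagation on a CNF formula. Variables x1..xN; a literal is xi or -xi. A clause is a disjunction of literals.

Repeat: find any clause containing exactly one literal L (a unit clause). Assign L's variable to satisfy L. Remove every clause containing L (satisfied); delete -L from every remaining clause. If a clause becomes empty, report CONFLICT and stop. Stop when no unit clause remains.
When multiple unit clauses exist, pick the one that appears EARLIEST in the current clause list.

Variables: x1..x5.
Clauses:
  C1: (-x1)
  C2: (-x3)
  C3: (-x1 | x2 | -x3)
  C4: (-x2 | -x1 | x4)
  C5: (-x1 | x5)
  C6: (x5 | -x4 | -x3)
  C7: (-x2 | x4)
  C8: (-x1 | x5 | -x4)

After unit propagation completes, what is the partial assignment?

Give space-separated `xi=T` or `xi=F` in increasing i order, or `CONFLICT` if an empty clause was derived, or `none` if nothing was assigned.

Answer: x1=F x3=F

Derivation:
unit clause [-1] forces x1=F; simplify:
  satisfied 5 clause(s); 3 remain; assigned so far: [1]
unit clause [-3] forces x3=F; simplify:
  satisfied 2 clause(s); 1 remain; assigned so far: [1, 3]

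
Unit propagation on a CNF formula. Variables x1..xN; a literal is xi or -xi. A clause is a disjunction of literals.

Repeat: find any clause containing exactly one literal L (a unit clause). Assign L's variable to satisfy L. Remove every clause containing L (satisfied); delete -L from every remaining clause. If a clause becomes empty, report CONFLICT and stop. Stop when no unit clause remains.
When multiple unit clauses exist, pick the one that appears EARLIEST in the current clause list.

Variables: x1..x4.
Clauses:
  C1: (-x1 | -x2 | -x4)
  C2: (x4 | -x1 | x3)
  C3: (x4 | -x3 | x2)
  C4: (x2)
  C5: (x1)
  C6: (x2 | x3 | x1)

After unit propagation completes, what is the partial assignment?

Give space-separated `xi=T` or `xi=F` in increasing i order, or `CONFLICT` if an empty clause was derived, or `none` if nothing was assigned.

Answer: x1=T x2=T x3=T x4=F

Derivation:
unit clause [2] forces x2=T; simplify:
  drop -2 from [-1, -2, -4] -> [-1, -4]
  satisfied 3 clause(s); 3 remain; assigned so far: [2]
unit clause [1] forces x1=T; simplify:
  drop -1 from [-1, -4] -> [-4]
  drop -1 from [4, -1, 3] -> [4, 3]
  satisfied 1 clause(s); 2 remain; assigned so far: [1, 2]
unit clause [-4] forces x4=F; simplify:
  drop 4 from [4, 3] -> [3]
  satisfied 1 clause(s); 1 remain; assigned so far: [1, 2, 4]
unit clause [3] forces x3=T; simplify:
  satisfied 1 clause(s); 0 remain; assigned so far: [1, 2, 3, 4]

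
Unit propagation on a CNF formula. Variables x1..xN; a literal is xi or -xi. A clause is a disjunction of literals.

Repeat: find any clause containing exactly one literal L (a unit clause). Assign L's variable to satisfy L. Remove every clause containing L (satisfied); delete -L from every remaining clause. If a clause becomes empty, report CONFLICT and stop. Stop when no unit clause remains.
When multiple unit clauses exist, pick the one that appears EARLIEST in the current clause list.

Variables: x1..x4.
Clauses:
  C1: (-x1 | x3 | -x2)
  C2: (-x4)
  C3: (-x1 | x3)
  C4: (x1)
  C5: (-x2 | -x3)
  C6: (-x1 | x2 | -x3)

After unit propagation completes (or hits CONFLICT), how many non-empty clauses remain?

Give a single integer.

unit clause [-4] forces x4=F; simplify:
  satisfied 1 clause(s); 5 remain; assigned so far: [4]
unit clause [1] forces x1=T; simplify:
  drop -1 from [-1, 3, -2] -> [3, -2]
  drop -1 from [-1, 3] -> [3]
  drop -1 from [-1, 2, -3] -> [2, -3]
  satisfied 1 clause(s); 4 remain; assigned so far: [1, 4]
unit clause [3] forces x3=T; simplify:
  drop -3 from [-2, -3] -> [-2]
  drop -3 from [2, -3] -> [2]
  satisfied 2 clause(s); 2 remain; assigned so far: [1, 3, 4]
unit clause [-2] forces x2=F; simplify:
  drop 2 from [2] -> [] (empty!)
  satisfied 1 clause(s); 1 remain; assigned so far: [1, 2, 3, 4]
CONFLICT (empty clause)

Answer: 0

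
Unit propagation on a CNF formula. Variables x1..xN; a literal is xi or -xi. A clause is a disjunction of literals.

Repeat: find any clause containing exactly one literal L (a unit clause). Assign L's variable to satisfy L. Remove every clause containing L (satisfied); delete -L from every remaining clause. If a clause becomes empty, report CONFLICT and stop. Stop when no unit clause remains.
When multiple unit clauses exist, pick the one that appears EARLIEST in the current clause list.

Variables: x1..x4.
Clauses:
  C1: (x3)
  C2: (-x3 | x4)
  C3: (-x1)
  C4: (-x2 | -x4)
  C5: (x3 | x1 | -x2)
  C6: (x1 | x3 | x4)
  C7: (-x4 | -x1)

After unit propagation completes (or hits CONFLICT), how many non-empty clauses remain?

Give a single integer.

unit clause [3] forces x3=T; simplify:
  drop -3 from [-3, 4] -> [4]
  satisfied 3 clause(s); 4 remain; assigned so far: [3]
unit clause [4] forces x4=T; simplify:
  drop -4 from [-2, -4] -> [-2]
  drop -4 from [-4, -1] -> [-1]
  satisfied 1 clause(s); 3 remain; assigned so far: [3, 4]
unit clause [-1] forces x1=F; simplify:
  satisfied 2 clause(s); 1 remain; assigned so far: [1, 3, 4]
unit clause [-2] forces x2=F; simplify:
  satisfied 1 clause(s); 0 remain; assigned so far: [1, 2, 3, 4]

Answer: 0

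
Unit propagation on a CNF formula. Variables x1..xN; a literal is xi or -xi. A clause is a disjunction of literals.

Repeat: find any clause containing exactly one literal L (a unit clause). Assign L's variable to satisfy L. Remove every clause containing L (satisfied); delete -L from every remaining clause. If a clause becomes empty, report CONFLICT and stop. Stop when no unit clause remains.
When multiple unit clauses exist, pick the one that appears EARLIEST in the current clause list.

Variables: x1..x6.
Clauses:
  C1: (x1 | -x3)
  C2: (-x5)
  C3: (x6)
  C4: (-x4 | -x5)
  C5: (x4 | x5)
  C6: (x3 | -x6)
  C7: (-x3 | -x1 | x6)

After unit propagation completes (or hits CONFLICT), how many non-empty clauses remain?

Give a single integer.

unit clause [-5] forces x5=F; simplify:
  drop 5 from [4, 5] -> [4]
  satisfied 2 clause(s); 5 remain; assigned so far: [5]
unit clause [6] forces x6=T; simplify:
  drop -6 from [3, -6] -> [3]
  satisfied 2 clause(s); 3 remain; assigned so far: [5, 6]
unit clause [4] forces x4=T; simplify:
  satisfied 1 clause(s); 2 remain; assigned so far: [4, 5, 6]
unit clause [3] forces x3=T; simplify:
  drop -3 from [1, -3] -> [1]
  satisfied 1 clause(s); 1 remain; assigned so far: [3, 4, 5, 6]
unit clause [1] forces x1=T; simplify:
  satisfied 1 clause(s); 0 remain; assigned so far: [1, 3, 4, 5, 6]

Answer: 0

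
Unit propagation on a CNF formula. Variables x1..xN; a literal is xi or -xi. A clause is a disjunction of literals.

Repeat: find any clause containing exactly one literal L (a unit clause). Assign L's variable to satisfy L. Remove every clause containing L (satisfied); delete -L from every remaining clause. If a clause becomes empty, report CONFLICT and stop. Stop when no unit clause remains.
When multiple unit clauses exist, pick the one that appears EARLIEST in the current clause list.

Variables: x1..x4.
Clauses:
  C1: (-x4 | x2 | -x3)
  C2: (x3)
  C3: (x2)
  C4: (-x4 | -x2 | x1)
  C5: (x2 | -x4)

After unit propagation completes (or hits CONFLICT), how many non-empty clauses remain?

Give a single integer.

unit clause [3] forces x3=T; simplify:
  drop -3 from [-4, 2, -3] -> [-4, 2]
  satisfied 1 clause(s); 4 remain; assigned so far: [3]
unit clause [2] forces x2=T; simplify:
  drop -2 from [-4, -2, 1] -> [-4, 1]
  satisfied 3 clause(s); 1 remain; assigned so far: [2, 3]

Answer: 1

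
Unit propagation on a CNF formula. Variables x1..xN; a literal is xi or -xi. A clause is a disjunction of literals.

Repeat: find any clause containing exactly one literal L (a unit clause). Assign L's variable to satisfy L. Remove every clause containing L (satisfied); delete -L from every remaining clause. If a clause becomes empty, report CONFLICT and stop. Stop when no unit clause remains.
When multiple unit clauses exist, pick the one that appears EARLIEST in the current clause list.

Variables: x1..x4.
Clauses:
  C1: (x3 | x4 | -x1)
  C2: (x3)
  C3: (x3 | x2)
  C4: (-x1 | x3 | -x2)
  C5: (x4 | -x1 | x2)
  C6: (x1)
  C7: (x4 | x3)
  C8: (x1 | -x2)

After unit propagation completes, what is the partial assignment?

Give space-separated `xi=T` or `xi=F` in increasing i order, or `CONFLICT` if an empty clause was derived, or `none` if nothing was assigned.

unit clause [3] forces x3=T; simplify:
  satisfied 5 clause(s); 3 remain; assigned so far: [3]
unit clause [1] forces x1=T; simplify:
  drop -1 from [4, -1, 2] -> [4, 2]
  satisfied 2 clause(s); 1 remain; assigned so far: [1, 3]

Answer: x1=T x3=T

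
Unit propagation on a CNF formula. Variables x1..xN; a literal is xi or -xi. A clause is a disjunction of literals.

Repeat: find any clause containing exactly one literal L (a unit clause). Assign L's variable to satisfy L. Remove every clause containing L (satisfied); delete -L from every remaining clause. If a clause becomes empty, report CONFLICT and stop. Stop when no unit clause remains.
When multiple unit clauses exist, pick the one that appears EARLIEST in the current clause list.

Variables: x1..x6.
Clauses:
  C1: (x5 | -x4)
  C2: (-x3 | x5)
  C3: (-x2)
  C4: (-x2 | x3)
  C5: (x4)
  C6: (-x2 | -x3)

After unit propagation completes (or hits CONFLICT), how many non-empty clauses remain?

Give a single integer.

Answer: 0

Derivation:
unit clause [-2] forces x2=F; simplify:
  satisfied 3 clause(s); 3 remain; assigned so far: [2]
unit clause [4] forces x4=T; simplify:
  drop -4 from [5, -4] -> [5]
  satisfied 1 clause(s); 2 remain; assigned so far: [2, 4]
unit clause [5] forces x5=T; simplify:
  satisfied 2 clause(s); 0 remain; assigned so far: [2, 4, 5]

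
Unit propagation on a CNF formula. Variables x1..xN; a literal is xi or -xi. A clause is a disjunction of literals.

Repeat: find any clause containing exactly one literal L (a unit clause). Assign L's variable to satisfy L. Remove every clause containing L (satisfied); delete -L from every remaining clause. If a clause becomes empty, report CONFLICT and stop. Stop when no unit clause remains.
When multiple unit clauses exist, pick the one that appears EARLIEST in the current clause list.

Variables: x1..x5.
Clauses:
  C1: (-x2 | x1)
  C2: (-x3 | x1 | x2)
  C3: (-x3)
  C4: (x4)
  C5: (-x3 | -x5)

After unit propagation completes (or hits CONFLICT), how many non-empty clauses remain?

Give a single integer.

Answer: 1

Derivation:
unit clause [-3] forces x3=F; simplify:
  satisfied 3 clause(s); 2 remain; assigned so far: [3]
unit clause [4] forces x4=T; simplify:
  satisfied 1 clause(s); 1 remain; assigned so far: [3, 4]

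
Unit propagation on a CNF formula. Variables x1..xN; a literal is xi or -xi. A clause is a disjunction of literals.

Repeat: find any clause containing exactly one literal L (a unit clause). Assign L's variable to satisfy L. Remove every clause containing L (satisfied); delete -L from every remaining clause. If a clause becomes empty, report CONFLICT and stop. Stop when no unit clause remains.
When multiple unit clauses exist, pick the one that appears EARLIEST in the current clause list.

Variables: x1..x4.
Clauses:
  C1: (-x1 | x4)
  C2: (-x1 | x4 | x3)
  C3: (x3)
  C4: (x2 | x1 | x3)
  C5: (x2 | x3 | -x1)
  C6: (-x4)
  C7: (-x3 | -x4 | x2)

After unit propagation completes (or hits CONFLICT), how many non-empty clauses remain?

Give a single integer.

Answer: 0

Derivation:
unit clause [3] forces x3=T; simplify:
  drop -3 from [-3, -4, 2] -> [-4, 2]
  satisfied 4 clause(s); 3 remain; assigned so far: [3]
unit clause [-4] forces x4=F; simplify:
  drop 4 from [-1, 4] -> [-1]
  satisfied 2 clause(s); 1 remain; assigned so far: [3, 4]
unit clause [-1] forces x1=F; simplify:
  satisfied 1 clause(s); 0 remain; assigned so far: [1, 3, 4]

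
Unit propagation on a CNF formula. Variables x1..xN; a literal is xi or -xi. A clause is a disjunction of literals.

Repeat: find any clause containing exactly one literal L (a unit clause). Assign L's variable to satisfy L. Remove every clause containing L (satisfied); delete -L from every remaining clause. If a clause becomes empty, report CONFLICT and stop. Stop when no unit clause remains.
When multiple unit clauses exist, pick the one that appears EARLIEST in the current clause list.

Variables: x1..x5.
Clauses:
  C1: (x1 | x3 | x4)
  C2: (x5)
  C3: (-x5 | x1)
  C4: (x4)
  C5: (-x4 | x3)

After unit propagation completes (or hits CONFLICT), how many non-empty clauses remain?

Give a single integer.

Answer: 0

Derivation:
unit clause [5] forces x5=T; simplify:
  drop -5 from [-5, 1] -> [1]
  satisfied 1 clause(s); 4 remain; assigned so far: [5]
unit clause [1] forces x1=T; simplify:
  satisfied 2 clause(s); 2 remain; assigned so far: [1, 5]
unit clause [4] forces x4=T; simplify:
  drop -4 from [-4, 3] -> [3]
  satisfied 1 clause(s); 1 remain; assigned so far: [1, 4, 5]
unit clause [3] forces x3=T; simplify:
  satisfied 1 clause(s); 0 remain; assigned so far: [1, 3, 4, 5]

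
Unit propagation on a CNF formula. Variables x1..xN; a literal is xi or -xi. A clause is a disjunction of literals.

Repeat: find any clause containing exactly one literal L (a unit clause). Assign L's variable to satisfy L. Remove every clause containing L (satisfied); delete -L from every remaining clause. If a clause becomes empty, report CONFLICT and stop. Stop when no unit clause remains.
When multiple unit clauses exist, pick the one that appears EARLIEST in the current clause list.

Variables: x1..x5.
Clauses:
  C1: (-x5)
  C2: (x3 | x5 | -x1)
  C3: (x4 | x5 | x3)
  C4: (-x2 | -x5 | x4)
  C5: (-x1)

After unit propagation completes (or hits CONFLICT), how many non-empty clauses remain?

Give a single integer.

Answer: 1

Derivation:
unit clause [-5] forces x5=F; simplify:
  drop 5 from [3, 5, -1] -> [3, -1]
  drop 5 from [4, 5, 3] -> [4, 3]
  satisfied 2 clause(s); 3 remain; assigned so far: [5]
unit clause [-1] forces x1=F; simplify:
  satisfied 2 clause(s); 1 remain; assigned so far: [1, 5]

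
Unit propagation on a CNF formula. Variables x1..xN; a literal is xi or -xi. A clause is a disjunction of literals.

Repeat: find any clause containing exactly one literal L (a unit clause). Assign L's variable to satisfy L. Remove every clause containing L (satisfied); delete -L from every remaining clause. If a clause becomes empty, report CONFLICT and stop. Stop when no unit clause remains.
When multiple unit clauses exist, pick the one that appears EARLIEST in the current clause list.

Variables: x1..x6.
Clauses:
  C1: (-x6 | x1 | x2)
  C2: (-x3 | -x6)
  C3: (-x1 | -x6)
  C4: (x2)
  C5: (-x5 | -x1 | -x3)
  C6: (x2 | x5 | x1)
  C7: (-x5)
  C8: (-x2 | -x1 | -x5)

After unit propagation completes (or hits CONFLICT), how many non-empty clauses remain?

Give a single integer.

unit clause [2] forces x2=T; simplify:
  drop -2 from [-2, -1, -5] -> [-1, -5]
  satisfied 3 clause(s); 5 remain; assigned so far: [2]
unit clause [-5] forces x5=F; simplify:
  satisfied 3 clause(s); 2 remain; assigned so far: [2, 5]

Answer: 2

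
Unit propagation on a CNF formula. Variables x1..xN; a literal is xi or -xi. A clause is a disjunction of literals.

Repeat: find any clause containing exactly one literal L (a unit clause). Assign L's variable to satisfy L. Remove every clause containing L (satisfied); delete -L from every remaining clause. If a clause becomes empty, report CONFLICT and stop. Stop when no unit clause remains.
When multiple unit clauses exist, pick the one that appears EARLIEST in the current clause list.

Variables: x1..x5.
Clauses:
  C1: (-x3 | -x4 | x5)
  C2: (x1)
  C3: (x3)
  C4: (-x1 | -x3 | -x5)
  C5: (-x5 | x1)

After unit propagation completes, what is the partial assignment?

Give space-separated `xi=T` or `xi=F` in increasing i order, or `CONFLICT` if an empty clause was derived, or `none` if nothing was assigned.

Answer: x1=T x3=T x4=F x5=F

Derivation:
unit clause [1] forces x1=T; simplify:
  drop -1 from [-1, -3, -5] -> [-3, -5]
  satisfied 2 clause(s); 3 remain; assigned so far: [1]
unit clause [3] forces x3=T; simplify:
  drop -3 from [-3, -4, 5] -> [-4, 5]
  drop -3 from [-3, -5] -> [-5]
  satisfied 1 clause(s); 2 remain; assigned so far: [1, 3]
unit clause [-5] forces x5=F; simplify:
  drop 5 from [-4, 5] -> [-4]
  satisfied 1 clause(s); 1 remain; assigned so far: [1, 3, 5]
unit clause [-4] forces x4=F; simplify:
  satisfied 1 clause(s); 0 remain; assigned so far: [1, 3, 4, 5]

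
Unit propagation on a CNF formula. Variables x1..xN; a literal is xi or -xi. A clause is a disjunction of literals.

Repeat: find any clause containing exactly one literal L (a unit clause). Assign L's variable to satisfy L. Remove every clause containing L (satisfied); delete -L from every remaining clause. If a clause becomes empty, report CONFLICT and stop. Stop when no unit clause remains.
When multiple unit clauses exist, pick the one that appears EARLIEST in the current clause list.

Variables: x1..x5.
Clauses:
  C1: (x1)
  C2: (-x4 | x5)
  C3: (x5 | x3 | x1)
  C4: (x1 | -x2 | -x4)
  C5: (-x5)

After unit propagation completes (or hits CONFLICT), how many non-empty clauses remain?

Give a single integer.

unit clause [1] forces x1=T; simplify:
  satisfied 3 clause(s); 2 remain; assigned so far: [1]
unit clause [-5] forces x5=F; simplify:
  drop 5 from [-4, 5] -> [-4]
  satisfied 1 clause(s); 1 remain; assigned so far: [1, 5]
unit clause [-4] forces x4=F; simplify:
  satisfied 1 clause(s); 0 remain; assigned so far: [1, 4, 5]

Answer: 0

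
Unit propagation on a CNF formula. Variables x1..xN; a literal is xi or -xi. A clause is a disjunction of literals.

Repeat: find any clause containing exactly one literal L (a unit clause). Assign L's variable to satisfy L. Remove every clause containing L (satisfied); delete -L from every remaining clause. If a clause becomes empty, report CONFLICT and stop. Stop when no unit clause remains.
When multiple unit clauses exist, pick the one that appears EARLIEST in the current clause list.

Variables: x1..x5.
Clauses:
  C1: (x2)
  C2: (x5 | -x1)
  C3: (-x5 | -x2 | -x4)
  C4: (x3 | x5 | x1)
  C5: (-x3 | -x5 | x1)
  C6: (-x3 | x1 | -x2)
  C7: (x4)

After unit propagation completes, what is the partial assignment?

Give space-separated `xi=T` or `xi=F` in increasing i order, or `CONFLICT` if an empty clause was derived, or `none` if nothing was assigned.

Answer: CONFLICT

Derivation:
unit clause [2] forces x2=T; simplify:
  drop -2 from [-5, -2, -4] -> [-5, -4]
  drop -2 from [-3, 1, -2] -> [-3, 1]
  satisfied 1 clause(s); 6 remain; assigned so far: [2]
unit clause [4] forces x4=T; simplify:
  drop -4 from [-5, -4] -> [-5]
  satisfied 1 clause(s); 5 remain; assigned so far: [2, 4]
unit clause [-5] forces x5=F; simplify:
  drop 5 from [5, -1] -> [-1]
  drop 5 from [3, 5, 1] -> [3, 1]
  satisfied 2 clause(s); 3 remain; assigned so far: [2, 4, 5]
unit clause [-1] forces x1=F; simplify:
  drop 1 from [3, 1] -> [3]
  drop 1 from [-3, 1] -> [-3]
  satisfied 1 clause(s); 2 remain; assigned so far: [1, 2, 4, 5]
unit clause [3] forces x3=T; simplify:
  drop -3 from [-3] -> [] (empty!)
  satisfied 1 clause(s); 1 remain; assigned so far: [1, 2, 3, 4, 5]
CONFLICT (empty clause)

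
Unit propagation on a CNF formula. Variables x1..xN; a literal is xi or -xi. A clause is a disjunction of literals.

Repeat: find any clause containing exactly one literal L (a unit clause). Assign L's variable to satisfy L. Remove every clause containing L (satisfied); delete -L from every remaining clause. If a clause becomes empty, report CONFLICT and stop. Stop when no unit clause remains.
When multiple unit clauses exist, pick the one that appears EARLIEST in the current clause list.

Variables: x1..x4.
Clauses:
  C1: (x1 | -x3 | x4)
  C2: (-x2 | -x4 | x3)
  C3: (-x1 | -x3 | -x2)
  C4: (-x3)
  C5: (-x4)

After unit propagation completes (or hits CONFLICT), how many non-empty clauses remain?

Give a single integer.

unit clause [-3] forces x3=F; simplify:
  drop 3 from [-2, -4, 3] -> [-2, -4]
  satisfied 3 clause(s); 2 remain; assigned so far: [3]
unit clause [-4] forces x4=F; simplify:
  satisfied 2 clause(s); 0 remain; assigned so far: [3, 4]

Answer: 0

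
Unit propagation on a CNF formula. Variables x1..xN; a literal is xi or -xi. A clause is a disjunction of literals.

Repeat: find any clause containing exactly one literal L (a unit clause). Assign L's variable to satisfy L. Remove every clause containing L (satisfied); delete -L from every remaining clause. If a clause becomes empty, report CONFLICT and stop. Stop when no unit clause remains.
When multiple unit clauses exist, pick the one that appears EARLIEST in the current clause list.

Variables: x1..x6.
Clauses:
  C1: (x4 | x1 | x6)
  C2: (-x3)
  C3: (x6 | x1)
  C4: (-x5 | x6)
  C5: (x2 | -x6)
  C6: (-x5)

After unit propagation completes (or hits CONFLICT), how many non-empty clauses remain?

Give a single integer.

Answer: 3

Derivation:
unit clause [-3] forces x3=F; simplify:
  satisfied 1 clause(s); 5 remain; assigned so far: [3]
unit clause [-5] forces x5=F; simplify:
  satisfied 2 clause(s); 3 remain; assigned so far: [3, 5]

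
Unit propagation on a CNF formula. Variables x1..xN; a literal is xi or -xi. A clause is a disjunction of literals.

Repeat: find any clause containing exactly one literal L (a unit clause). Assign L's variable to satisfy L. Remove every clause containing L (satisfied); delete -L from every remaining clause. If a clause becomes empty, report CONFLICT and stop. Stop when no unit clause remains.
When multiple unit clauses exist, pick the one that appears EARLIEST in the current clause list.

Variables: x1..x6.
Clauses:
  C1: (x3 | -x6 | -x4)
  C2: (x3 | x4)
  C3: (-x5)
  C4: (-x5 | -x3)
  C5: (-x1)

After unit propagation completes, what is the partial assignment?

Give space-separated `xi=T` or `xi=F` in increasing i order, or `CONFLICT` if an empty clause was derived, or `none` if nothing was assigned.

unit clause [-5] forces x5=F; simplify:
  satisfied 2 clause(s); 3 remain; assigned so far: [5]
unit clause [-1] forces x1=F; simplify:
  satisfied 1 clause(s); 2 remain; assigned so far: [1, 5]

Answer: x1=F x5=F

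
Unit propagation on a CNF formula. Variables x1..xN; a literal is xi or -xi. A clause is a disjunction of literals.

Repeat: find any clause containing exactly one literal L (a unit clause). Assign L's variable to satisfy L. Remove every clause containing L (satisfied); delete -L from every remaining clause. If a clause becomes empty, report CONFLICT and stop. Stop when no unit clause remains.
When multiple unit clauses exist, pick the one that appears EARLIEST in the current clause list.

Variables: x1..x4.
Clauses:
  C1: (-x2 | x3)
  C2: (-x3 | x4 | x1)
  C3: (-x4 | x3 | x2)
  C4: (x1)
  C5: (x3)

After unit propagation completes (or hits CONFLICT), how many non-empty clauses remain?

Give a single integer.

Answer: 0

Derivation:
unit clause [1] forces x1=T; simplify:
  satisfied 2 clause(s); 3 remain; assigned so far: [1]
unit clause [3] forces x3=T; simplify:
  satisfied 3 clause(s); 0 remain; assigned so far: [1, 3]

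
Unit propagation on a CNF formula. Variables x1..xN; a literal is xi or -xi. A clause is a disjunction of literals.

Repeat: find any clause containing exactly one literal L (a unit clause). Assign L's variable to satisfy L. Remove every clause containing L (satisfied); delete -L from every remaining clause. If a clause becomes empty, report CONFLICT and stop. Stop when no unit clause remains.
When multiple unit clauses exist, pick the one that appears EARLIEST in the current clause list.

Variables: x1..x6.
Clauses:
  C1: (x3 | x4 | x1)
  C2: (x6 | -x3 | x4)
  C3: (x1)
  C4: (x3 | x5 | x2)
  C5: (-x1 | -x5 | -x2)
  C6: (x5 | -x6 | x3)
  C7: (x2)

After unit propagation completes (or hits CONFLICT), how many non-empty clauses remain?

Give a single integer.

unit clause [1] forces x1=T; simplify:
  drop -1 from [-1, -5, -2] -> [-5, -2]
  satisfied 2 clause(s); 5 remain; assigned so far: [1]
unit clause [2] forces x2=T; simplify:
  drop -2 from [-5, -2] -> [-5]
  satisfied 2 clause(s); 3 remain; assigned so far: [1, 2]
unit clause [-5] forces x5=F; simplify:
  drop 5 from [5, -6, 3] -> [-6, 3]
  satisfied 1 clause(s); 2 remain; assigned so far: [1, 2, 5]

Answer: 2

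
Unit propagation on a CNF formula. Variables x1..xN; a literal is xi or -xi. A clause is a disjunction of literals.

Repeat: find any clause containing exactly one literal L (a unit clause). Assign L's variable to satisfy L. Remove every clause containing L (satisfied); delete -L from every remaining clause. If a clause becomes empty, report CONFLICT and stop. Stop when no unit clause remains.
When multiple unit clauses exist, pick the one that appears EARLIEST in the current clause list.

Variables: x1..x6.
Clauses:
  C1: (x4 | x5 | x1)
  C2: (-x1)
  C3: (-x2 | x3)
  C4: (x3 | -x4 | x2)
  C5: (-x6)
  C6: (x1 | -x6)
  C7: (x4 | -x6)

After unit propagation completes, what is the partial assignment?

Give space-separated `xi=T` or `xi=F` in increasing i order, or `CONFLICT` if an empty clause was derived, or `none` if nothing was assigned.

unit clause [-1] forces x1=F; simplify:
  drop 1 from [4, 5, 1] -> [4, 5]
  drop 1 from [1, -6] -> [-6]
  satisfied 1 clause(s); 6 remain; assigned so far: [1]
unit clause [-6] forces x6=F; simplify:
  satisfied 3 clause(s); 3 remain; assigned so far: [1, 6]

Answer: x1=F x6=F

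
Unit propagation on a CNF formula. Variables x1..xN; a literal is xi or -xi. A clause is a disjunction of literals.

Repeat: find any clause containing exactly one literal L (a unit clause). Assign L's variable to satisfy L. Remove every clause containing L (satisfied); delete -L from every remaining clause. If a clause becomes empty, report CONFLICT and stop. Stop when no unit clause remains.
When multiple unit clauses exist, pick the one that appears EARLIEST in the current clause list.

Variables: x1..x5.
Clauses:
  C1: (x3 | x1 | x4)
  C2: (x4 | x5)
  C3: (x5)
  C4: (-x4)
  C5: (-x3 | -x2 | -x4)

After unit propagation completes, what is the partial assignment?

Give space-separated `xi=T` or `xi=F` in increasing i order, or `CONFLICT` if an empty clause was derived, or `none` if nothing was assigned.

Answer: x4=F x5=T

Derivation:
unit clause [5] forces x5=T; simplify:
  satisfied 2 clause(s); 3 remain; assigned so far: [5]
unit clause [-4] forces x4=F; simplify:
  drop 4 from [3, 1, 4] -> [3, 1]
  satisfied 2 clause(s); 1 remain; assigned so far: [4, 5]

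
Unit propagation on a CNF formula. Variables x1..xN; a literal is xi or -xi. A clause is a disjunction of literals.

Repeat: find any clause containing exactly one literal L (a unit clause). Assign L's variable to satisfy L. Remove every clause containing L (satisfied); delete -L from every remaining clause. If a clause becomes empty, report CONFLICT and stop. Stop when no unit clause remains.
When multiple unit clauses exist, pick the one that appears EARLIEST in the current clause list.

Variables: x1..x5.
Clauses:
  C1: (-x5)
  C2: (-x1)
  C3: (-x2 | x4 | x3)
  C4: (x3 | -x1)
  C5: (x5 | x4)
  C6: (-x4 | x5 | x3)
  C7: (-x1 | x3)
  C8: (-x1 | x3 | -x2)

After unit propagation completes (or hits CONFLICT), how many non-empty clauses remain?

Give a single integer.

unit clause [-5] forces x5=F; simplify:
  drop 5 from [5, 4] -> [4]
  drop 5 from [-4, 5, 3] -> [-4, 3]
  satisfied 1 clause(s); 7 remain; assigned so far: [5]
unit clause [-1] forces x1=F; simplify:
  satisfied 4 clause(s); 3 remain; assigned so far: [1, 5]
unit clause [4] forces x4=T; simplify:
  drop -4 from [-4, 3] -> [3]
  satisfied 2 clause(s); 1 remain; assigned so far: [1, 4, 5]
unit clause [3] forces x3=T; simplify:
  satisfied 1 clause(s); 0 remain; assigned so far: [1, 3, 4, 5]

Answer: 0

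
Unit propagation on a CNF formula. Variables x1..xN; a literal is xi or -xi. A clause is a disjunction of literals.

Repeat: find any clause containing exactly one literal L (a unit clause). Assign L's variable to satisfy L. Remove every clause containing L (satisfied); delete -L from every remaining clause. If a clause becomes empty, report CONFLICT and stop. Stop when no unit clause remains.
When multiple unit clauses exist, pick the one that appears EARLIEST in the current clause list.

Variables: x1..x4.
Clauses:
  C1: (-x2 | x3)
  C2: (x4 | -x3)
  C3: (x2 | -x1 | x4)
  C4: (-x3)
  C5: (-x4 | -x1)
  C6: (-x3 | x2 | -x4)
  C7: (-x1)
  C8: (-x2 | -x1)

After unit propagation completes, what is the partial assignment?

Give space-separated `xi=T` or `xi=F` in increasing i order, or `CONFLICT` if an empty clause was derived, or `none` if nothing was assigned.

Answer: x1=F x2=F x3=F

Derivation:
unit clause [-3] forces x3=F; simplify:
  drop 3 from [-2, 3] -> [-2]
  satisfied 3 clause(s); 5 remain; assigned so far: [3]
unit clause [-2] forces x2=F; simplify:
  drop 2 from [2, -1, 4] -> [-1, 4]
  satisfied 2 clause(s); 3 remain; assigned so far: [2, 3]
unit clause [-1] forces x1=F; simplify:
  satisfied 3 clause(s); 0 remain; assigned so far: [1, 2, 3]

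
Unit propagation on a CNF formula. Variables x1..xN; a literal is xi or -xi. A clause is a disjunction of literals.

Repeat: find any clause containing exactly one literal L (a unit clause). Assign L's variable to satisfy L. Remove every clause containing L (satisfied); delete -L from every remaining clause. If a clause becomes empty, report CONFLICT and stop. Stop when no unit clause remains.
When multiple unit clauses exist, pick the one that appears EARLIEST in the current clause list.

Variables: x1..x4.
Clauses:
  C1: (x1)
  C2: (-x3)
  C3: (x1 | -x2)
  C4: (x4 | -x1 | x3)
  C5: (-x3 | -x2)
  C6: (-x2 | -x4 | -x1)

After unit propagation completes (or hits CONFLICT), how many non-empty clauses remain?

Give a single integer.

unit clause [1] forces x1=T; simplify:
  drop -1 from [4, -1, 3] -> [4, 3]
  drop -1 from [-2, -4, -1] -> [-2, -4]
  satisfied 2 clause(s); 4 remain; assigned so far: [1]
unit clause [-3] forces x3=F; simplify:
  drop 3 from [4, 3] -> [4]
  satisfied 2 clause(s); 2 remain; assigned so far: [1, 3]
unit clause [4] forces x4=T; simplify:
  drop -4 from [-2, -4] -> [-2]
  satisfied 1 clause(s); 1 remain; assigned so far: [1, 3, 4]
unit clause [-2] forces x2=F; simplify:
  satisfied 1 clause(s); 0 remain; assigned so far: [1, 2, 3, 4]

Answer: 0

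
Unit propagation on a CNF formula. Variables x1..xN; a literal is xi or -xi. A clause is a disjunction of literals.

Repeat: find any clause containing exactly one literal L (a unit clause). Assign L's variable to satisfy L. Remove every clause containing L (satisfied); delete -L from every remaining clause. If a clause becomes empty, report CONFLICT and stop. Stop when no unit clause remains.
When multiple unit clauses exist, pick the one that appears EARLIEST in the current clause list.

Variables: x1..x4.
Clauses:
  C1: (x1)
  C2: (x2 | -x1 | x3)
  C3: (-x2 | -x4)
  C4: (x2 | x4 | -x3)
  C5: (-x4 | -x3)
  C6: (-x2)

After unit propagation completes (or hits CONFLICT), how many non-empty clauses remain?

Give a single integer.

unit clause [1] forces x1=T; simplify:
  drop -1 from [2, -1, 3] -> [2, 3]
  satisfied 1 clause(s); 5 remain; assigned so far: [1]
unit clause [-2] forces x2=F; simplify:
  drop 2 from [2, 3] -> [3]
  drop 2 from [2, 4, -3] -> [4, -3]
  satisfied 2 clause(s); 3 remain; assigned so far: [1, 2]
unit clause [3] forces x3=T; simplify:
  drop -3 from [4, -3] -> [4]
  drop -3 from [-4, -3] -> [-4]
  satisfied 1 clause(s); 2 remain; assigned so far: [1, 2, 3]
unit clause [4] forces x4=T; simplify:
  drop -4 from [-4] -> [] (empty!)
  satisfied 1 clause(s); 1 remain; assigned so far: [1, 2, 3, 4]
CONFLICT (empty clause)

Answer: 0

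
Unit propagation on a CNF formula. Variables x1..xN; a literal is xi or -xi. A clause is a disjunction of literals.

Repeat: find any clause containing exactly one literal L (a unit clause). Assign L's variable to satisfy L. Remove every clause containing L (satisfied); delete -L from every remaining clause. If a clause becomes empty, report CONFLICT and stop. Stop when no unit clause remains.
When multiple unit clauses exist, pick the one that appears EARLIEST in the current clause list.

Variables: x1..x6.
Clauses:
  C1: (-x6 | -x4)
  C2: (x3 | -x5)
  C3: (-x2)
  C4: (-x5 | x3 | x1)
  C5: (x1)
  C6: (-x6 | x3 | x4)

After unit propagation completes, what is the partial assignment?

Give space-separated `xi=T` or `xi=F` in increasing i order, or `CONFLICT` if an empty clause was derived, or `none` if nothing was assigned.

Answer: x1=T x2=F

Derivation:
unit clause [-2] forces x2=F; simplify:
  satisfied 1 clause(s); 5 remain; assigned so far: [2]
unit clause [1] forces x1=T; simplify:
  satisfied 2 clause(s); 3 remain; assigned so far: [1, 2]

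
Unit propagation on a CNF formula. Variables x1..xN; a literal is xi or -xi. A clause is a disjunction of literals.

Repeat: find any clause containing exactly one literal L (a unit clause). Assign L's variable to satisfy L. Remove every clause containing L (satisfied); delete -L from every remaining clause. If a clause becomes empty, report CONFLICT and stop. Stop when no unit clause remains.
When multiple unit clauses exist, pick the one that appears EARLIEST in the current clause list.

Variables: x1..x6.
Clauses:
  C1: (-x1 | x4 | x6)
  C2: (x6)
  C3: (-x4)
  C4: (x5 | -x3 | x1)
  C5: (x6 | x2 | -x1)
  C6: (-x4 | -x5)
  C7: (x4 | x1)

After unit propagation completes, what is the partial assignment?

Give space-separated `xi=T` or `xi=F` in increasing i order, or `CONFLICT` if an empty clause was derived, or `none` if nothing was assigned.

Answer: x1=T x4=F x6=T

Derivation:
unit clause [6] forces x6=T; simplify:
  satisfied 3 clause(s); 4 remain; assigned so far: [6]
unit clause [-4] forces x4=F; simplify:
  drop 4 from [4, 1] -> [1]
  satisfied 2 clause(s); 2 remain; assigned so far: [4, 6]
unit clause [1] forces x1=T; simplify:
  satisfied 2 clause(s); 0 remain; assigned so far: [1, 4, 6]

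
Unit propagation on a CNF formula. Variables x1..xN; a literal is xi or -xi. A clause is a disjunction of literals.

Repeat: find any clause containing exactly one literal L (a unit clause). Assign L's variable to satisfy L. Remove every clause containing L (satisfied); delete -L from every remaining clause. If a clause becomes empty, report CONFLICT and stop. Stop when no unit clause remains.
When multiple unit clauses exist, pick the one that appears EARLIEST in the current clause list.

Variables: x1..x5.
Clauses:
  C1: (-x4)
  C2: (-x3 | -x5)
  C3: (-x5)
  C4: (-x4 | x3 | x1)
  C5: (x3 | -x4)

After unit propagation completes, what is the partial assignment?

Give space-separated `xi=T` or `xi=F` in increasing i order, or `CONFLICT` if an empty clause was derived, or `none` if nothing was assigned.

Answer: x4=F x5=F

Derivation:
unit clause [-4] forces x4=F; simplify:
  satisfied 3 clause(s); 2 remain; assigned so far: [4]
unit clause [-5] forces x5=F; simplify:
  satisfied 2 clause(s); 0 remain; assigned so far: [4, 5]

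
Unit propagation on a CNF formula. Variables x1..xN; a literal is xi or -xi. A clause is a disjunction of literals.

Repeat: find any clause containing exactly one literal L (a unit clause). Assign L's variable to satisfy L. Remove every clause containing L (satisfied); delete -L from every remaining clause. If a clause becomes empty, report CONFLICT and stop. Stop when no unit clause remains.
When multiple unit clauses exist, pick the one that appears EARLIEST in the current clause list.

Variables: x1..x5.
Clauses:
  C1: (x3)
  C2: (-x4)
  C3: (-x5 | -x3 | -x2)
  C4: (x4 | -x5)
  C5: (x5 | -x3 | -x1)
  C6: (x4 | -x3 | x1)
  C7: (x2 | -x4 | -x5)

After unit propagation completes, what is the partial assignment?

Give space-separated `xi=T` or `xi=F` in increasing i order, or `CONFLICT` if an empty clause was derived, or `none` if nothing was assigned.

Answer: CONFLICT

Derivation:
unit clause [3] forces x3=T; simplify:
  drop -3 from [-5, -3, -2] -> [-5, -2]
  drop -3 from [5, -3, -1] -> [5, -1]
  drop -3 from [4, -3, 1] -> [4, 1]
  satisfied 1 clause(s); 6 remain; assigned so far: [3]
unit clause [-4] forces x4=F; simplify:
  drop 4 from [4, -5] -> [-5]
  drop 4 from [4, 1] -> [1]
  satisfied 2 clause(s); 4 remain; assigned so far: [3, 4]
unit clause [-5] forces x5=F; simplify:
  drop 5 from [5, -1] -> [-1]
  satisfied 2 clause(s); 2 remain; assigned so far: [3, 4, 5]
unit clause [-1] forces x1=F; simplify:
  drop 1 from [1] -> [] (empty!)
  satisfied 1 clause(s); 1 remain; assigned so far: [1, 3, 4, 5]
CONFLICT (empty clause)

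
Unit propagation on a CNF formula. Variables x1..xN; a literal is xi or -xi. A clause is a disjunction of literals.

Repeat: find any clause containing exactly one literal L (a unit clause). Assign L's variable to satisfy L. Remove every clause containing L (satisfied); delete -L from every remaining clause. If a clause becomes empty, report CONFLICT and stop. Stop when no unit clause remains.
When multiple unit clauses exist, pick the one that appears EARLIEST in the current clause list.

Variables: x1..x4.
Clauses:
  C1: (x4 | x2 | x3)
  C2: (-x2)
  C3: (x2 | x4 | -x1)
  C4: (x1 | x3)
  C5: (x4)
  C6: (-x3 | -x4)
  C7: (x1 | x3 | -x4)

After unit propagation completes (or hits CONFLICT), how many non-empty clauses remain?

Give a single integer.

Answer: 0

Derivation:
unit clause [-2] forces x2=F; simplify:
  drop 2 from [4, 2, 3] -> [4, 3]
  drop 2 from [2, 4, -1] -> [4, -1]
  satisfied 1 clause(s); 6 remain; assigned so far: [2]
unit clause [4] forces x4=T; simplify:
  drop -4 from [-3, -4] -> [-3]
  drop -4 from [1, 3, -4] -> [1, 3]
  satisfied 3 clause(s); 3 remain; assigned so far: [2, 4]
unit clause [-3] forces x3=F; simplify:
  drop 3 from [1, 3] -> [1]
  drop 3 from [1, 3] -> [1]
  satisfied 1 clause(s); 2 remain; assigned so far: [2, 3, 4]
unit clause [1] forces x1=T; simplify:
  satisfied 2 clause(s); 0 remain; assigned so far: [1, 2, 3, 4]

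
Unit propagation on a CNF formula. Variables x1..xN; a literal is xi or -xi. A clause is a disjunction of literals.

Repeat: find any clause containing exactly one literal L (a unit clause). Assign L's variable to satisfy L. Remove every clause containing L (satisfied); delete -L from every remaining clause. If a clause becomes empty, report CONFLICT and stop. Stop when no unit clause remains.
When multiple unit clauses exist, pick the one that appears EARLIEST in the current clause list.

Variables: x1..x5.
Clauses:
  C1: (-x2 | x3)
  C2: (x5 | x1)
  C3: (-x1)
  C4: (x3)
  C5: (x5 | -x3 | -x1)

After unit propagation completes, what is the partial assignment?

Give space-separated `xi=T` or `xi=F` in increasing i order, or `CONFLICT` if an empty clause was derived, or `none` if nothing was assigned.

unit clause [-1] forces x1=F; simplify:
  drop 1 from [5, 1] -> [5]
  satisfied 2 clause(s); 3 remain; assigned so far: [1]
unit clause [5] forces x5=T; simplify:
  satisfied 1 clause(s); 2 remain; assigned so far: [1, 5]
unit clause [3] forces x3=T; simplify:
  satisfied 2 clause(s); 0 remain; assigned so far: [1, 3, 5]

Answer: x1=F x3=T x5=T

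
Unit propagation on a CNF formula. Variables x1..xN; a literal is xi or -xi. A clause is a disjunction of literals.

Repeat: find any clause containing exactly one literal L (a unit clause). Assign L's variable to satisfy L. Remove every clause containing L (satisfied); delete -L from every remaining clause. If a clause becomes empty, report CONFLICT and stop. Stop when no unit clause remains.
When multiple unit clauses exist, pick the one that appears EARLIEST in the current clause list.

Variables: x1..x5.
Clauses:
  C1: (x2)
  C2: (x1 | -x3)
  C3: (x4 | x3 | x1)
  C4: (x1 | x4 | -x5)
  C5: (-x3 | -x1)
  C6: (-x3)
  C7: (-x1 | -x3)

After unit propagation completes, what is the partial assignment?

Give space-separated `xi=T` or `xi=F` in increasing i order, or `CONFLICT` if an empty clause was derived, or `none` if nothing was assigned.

unit clause [2] forces x2=T; simplify:
  satisfied 1 clause(s); 6 remain; assigned so far: [2]
unit clause [-3] forces x3=F; simplify:
  drop 3 from [4, 3, 1] -> [4, 1]
  satisfied 4 clause(s); 2 remain; assigned so far: [2, 3]

Answer: x2=T x3=F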